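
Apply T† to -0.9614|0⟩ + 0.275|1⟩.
-0.9614|0⟩ + (0.1945 - 0.1945i)|1⟩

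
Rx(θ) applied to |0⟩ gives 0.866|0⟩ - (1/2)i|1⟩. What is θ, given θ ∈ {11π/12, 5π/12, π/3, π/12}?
π/3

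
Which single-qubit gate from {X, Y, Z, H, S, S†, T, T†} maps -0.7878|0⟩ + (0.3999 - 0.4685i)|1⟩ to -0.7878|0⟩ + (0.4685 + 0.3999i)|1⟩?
S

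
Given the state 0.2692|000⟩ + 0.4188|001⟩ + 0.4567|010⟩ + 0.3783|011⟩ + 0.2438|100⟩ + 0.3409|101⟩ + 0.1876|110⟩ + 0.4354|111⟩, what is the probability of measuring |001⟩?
0.1754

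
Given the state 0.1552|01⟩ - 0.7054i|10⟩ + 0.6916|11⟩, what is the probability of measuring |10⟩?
0.4976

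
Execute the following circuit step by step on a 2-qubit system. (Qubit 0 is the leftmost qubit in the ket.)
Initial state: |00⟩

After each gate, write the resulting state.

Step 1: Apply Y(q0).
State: i|10⟩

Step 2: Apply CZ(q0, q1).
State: i|10⟩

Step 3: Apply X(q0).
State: i|00⟩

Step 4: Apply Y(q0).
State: -|10⟩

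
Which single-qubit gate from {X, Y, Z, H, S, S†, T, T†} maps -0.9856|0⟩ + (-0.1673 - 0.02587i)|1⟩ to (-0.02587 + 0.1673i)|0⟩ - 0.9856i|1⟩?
Y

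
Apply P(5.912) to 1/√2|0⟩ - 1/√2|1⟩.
1/√2|0⟩ + (-0.659 + 0.2565i)|1⟩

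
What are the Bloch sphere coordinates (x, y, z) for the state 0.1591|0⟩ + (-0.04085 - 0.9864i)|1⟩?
(-0.013, -0.3139, -0.9493)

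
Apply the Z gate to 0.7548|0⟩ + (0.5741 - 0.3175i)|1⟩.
0.7548|0⟩ + (-0.5741 + 0.3175i)|1⟩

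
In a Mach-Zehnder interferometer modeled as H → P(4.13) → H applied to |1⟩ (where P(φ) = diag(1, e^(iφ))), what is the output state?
(0.775 + 0.4176i)|0⟩ + (0.225 - 0.4176i)|1⟩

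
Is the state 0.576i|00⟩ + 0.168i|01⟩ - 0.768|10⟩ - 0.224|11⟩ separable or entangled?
Separable

Writing the state as a|00⟩ + b|01⟩ + c|10⟩ + d|11⟩, it is a product state iff ad − bc = 0.
Here (a, b, c, d) = (0.576i, 0.168i, -0.768, -0.224): ad − bc = (0.576i)(-0.224) − (0.168i)(-0.768) = 0, so the state is separable.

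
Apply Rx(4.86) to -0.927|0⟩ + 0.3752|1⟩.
(0.702 - 0.245i)|0⟩ + (-0.2841 + 0.6054i)|1⟩

Rx(4.86) = [[cos(θ/2), −i·sin(θ/2)], [−i·sin(θ/2), cos(θ/2)]]; θ = 4.86, cos(θ/2) ≈ -0.757323, sin(θ/2) ≈ 0.653041.
With a = amp(|0⟩) = -0.927 and b = amp(|1⟩) = 0.3752:
new amp(|0⟩) = (-0.757323)·a + (-0.653041i)·b = (0.702 - 0.245i)
new amp(|1⟩) = (-0.653041i)·a + (-0.757323)·b = (-0.2841 + 0.6054i)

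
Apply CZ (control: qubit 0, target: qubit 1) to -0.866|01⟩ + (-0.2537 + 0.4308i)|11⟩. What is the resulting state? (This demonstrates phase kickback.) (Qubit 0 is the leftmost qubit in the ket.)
-0.866|01⟩ + (0.2537 - 0.4308i)|11⟩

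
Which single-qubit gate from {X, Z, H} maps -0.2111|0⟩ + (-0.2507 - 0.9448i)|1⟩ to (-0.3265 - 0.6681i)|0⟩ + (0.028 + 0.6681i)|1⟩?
H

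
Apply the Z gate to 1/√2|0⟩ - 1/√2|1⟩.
1/√2|0⟩ + 1/√2|1⟩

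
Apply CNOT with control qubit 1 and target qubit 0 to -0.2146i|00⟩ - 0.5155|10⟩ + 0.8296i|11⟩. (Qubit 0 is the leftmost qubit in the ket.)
-0.2146i|00⟩ + 0.8296i|01⟩ - 0.5155|10⟩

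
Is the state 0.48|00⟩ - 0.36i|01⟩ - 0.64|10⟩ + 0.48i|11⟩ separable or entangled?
Separable

Writing the state as a|00⟩ + b|01⟩ + c|10⟩ + d|11⟩, it is a product state iff ad − bc = 0.
Here (a, b, c, d) = (0.48, -0.36i, -0.64, 0.48i): ad − bc = (0.48)(0.48i) − (-0.36i)(-0.64) = 0, so the state is separable.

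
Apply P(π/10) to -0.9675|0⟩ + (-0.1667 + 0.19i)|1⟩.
-0.9675|0⟩ + (-0.2173 + 0.1292i)|1⟩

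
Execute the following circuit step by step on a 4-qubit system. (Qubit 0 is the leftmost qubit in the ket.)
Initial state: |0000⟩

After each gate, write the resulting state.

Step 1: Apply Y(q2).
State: i|0010⟩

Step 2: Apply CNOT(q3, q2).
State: i|0010⟩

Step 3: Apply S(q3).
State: i|0010⟩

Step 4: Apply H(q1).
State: (1/√2)i|0010⟩ + (1/√2)i|0110⟩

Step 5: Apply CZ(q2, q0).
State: (1/√2)i|0010⟩ + (1/√2)i|0110⟩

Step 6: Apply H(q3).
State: (1/2)i|0010⟩ + (1/2)i|0011⟩ + (1/2)i|0110⟩ + (1/2)i|0111⟩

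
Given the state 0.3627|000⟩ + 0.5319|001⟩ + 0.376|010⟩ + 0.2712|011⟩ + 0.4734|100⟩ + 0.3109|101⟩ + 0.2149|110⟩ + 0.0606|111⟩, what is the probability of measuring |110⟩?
0.04618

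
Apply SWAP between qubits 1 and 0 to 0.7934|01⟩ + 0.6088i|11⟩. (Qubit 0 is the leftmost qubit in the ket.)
0.7934|10⟩ + 0.6088i|11⟩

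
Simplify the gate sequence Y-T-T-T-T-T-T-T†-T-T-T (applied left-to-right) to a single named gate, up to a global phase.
Y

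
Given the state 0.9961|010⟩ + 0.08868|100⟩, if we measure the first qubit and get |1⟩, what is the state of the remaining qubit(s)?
|00⟩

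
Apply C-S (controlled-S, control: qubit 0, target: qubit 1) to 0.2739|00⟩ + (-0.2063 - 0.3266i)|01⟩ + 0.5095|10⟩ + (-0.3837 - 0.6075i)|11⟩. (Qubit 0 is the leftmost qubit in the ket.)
0.2739|00⟩ + (-0.2063 - 0.3266i)|01⟩ + 0.5095|10⟩ + (0.6075 - 0.3837i)|11⟩

C-S leaves the control-|0⟩ kets |00⟩, |01⟩ unchanged and applies S to qubit 1 on the control-|1⟩ pair (|10⟩, |11⟩).
S = [[1, 0], [0, i]].
With a = amp(|10⟩) = 0.5095 and b = amp(|11⟩) = (-0.3837 - 0.6075i):
new amp(|10⟩) = (1)·a = 0.5095
new amp(|11⟩) = (i)·b = (0.6075 - 0.3837i)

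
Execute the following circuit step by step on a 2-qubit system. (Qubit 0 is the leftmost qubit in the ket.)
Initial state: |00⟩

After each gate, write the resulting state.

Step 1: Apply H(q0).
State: 1/√2|00⟩ + 1/√2|10⟩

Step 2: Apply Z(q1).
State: 1/√2|00⟩ + 1/√2|10⟩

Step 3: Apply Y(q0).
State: -(1/√2)i|00⟩ + (1/√2)i|10⟩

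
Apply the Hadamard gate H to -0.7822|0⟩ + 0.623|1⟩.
-0.1126|0⟩ - 0.9936|1⟩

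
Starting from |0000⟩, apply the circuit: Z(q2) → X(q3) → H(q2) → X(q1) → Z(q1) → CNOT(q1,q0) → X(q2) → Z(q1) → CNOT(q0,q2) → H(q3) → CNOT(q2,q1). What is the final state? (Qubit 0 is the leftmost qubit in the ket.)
1/2|1010⟩ - 1/2|1011⟩ + 1/2|1100⟩ - 1/2|1101⟩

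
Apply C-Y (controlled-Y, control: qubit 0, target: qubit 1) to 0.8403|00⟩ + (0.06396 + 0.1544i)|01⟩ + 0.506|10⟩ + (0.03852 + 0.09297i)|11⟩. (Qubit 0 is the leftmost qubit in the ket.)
0.8403|00⟩ + (0.06396 + 0.1544i)|01⟩ + (0.09297 - 0.03852i)|10⟩ + 0.506i|11⟩

C-Y leaves the control-|0⟩ kets |00⟩, |01⟩ unchanged and applies Y to qubit 1 on the control-|1⟩ pair (|10⟩, |11⟩).
Y = [[0, -i], [i, 0]].
With a = amp(|10⟩) = 0.506 and b = amp(|11⟩) = (0.03852 + 0.09297i):
new amp(|10⟩) = (-i)·b = (0.09297 - 0.03852i)
new amp(|11⟩) = (i)·a = 0.506i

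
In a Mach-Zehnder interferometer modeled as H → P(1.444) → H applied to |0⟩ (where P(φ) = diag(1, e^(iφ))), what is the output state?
(0.5632 + 0.496i)|0⟩ + (0.4368 - 0.496i)|1⟩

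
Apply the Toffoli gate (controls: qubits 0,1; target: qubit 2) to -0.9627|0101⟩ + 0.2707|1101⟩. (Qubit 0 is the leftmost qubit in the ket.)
-0.9627|0101⟩ + 0.2707|1111⟩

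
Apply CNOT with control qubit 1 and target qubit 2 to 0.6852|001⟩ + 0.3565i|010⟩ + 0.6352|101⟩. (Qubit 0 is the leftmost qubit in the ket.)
0.6852|001⟩ + 0.3565i|011⟩ + 0.6352|101⟩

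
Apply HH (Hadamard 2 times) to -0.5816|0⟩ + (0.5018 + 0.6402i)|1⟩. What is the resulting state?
-0.5816|0⟩ + (0.5018 + 0.6402i)|1⟩

H² = I, so an even number of Hadamards cancels: H^2 = I and the state is unchanged.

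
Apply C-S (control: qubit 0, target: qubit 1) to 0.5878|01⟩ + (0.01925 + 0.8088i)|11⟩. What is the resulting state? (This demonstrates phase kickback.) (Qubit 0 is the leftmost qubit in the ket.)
0.5878|01⟩ + (-0.8088 + 0.01925i)|11⟩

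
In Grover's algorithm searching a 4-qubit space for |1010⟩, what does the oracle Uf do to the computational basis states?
Uf|x⟩ = -|x⟩ if x = 1010, else |x⟩ (phase flip on target)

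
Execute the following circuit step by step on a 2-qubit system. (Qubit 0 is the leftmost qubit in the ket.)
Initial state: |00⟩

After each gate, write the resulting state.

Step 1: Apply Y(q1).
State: i|01⟩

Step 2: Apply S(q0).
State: i|01⟩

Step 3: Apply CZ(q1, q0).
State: i|01⟩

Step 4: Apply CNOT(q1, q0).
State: i|11⟩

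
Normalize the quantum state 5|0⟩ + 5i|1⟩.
1/√2|0⟩ + (1/√2)i|1⟩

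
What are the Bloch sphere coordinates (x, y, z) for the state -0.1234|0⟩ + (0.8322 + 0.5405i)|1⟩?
(-0.2054, -0.1334, -0.9695)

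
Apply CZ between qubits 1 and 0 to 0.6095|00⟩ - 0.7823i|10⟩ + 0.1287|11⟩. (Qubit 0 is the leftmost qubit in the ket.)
0.6095|00⟩ - 0.7823i|10⟩ - 0.1287|11⟩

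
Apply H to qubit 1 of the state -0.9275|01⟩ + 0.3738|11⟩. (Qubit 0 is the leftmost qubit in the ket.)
-0.6558|00⟩ + 0.6558|01⟩ + 0.2643|10⟩ - 0.2643|11⟩

H on qubit 1 mixes each pair of kets that differ only in qubit 1: amplitudes (a, b) of (|…0…⟩, |…1…⟩) become ((a + b)/√2, (a − b)/√2). Kets absent from the input have amplitude 0.
(|00⟩, |01⟩): (a, b) = (0, -0.9275) → (-0.6558, 0.6558)
(|10⟩, |11⟩): (a, b) = (0, 0.3738) → (0.2643, -0.2643)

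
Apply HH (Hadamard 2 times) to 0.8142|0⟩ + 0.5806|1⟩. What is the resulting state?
0.8142|0⟩ + 0.5806|1⟩

H² = I, so an even number of Hadamards cancels: H^2 = I and the state is unchanged.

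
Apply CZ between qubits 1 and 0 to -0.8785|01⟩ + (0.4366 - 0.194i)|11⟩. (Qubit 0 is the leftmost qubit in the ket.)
-0.8785|01⟩ + (-0.4366 + 0.194i)|11⟩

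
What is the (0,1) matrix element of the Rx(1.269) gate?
-0.5928i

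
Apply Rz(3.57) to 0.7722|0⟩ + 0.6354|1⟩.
(-0.1641 - 0.7546i)|0⟩ + (-0.1351 + 0.6209i)|1⟩

Rz(3.57) = [[e^(−iθ/2), 0], [0, e^(iθ/2)]] with e^(±iθ/2) = cos(θ/2) ± i·sin(θ/2); θ = 3.57, cos(θ/2) ≈ -0.212569, sin(θ/2) ≈ 0.977146.
With a = amp(|0⟩) = 0.7722 and b = amp(|1⟩) = 0.6354:
new amp(|0⟩) = (-0.212569 - 0.977146i)·a = (-0.1641 - 0.7546i)
new amp(|1⟩) = (-0.212569 + 0.977146i)·b = (-0.1351 + 0.6209i)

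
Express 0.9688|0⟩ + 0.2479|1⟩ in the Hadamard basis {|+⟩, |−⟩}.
0.8603|+⟩ + 0.5098|−⟩

With |ψ⟩ = α|0⟩ + β|1⟩, the Hadamard-basis coefficients are ⟨+|ψ⟩ = (α + β)/√2 and ⟨−|ψ⟩ = (α − β)/√2.
Here α = 0.9688, β = 0.2479: (α + β)/√2 = 0.8603, (α − β)/√2 = 0.5098.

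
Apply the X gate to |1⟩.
|0⟩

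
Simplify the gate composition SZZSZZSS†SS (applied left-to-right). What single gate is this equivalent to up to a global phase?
I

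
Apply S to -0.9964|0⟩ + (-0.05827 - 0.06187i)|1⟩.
-0.9964|0⟩ + (0.06187 - 0.05827i)|1⟩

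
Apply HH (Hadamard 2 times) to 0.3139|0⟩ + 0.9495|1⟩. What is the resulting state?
0.3139|0⟩ + 0.9495|1⟩

H² = I, so an even number of Hadamards cancels: H^2 = I and the state is unchanged.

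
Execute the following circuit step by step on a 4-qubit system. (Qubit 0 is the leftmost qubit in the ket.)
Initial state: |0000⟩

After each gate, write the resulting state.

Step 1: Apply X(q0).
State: |1000⟩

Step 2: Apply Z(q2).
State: |1000⟩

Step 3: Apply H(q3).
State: 1/√2|1000⟩ + 1/√2|1001⟩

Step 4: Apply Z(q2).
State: 1/√2|1000⟩ + 1/√2|1001⟩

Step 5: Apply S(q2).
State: 1/√2|1000⟩ + 1/√2|1001⟩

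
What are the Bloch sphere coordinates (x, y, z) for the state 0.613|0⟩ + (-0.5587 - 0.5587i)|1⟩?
(-0.685, -0.685, -0.2485)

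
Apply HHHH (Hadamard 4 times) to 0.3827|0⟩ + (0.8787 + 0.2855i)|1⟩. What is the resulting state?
0.3827|0⟩ + (0.8787 + 0.2855i)|1⟩

H² = I, so an even number of Hadamards cancels: H^4 = I and the state is unchanged.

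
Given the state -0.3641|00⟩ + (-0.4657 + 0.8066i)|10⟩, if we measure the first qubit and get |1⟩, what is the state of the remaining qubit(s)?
(-0.5 + 0.866i)|0⟩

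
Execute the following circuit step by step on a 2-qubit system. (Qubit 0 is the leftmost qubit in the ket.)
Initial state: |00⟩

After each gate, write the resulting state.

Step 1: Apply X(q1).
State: |01⟩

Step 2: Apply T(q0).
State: |01⟩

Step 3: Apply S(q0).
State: |01⟩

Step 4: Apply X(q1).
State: |00⟩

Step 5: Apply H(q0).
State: 1/√2|00⟩ + 1/√2|10⟩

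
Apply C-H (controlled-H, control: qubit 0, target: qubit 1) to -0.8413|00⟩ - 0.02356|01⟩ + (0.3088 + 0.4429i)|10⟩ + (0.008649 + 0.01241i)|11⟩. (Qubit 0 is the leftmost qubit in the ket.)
-0.8413|00⟩ - 0.02356|01⟩ + (0.2245 + 0.322i)|10⟩ + (0.2122 + 0.3044i)|11⟩

C-H leaves the control-|0⟩ kets |00⟩, |01⟩ unchanged and applies H to qubit 1 on the control-|1⟩ pair (|10⟩, |11⟩).
H = [[1/√2, 1/√2], [1/√2, -1/√2]].
With a = amp(|10⟩) = (0.3088 + 0.4429i) and b = amp(|11⟩) = (0.008649 + 0.01241i):
new amp(|10⟩) = (1/√2)·a + (1/√2)·b = (0.2245 + 0.322i)
new amp(|11⟩) = (1/√2)·a + (-1/√2)·b = (0.2122 + 0.3044i)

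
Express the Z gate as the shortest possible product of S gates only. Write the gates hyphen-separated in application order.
S-S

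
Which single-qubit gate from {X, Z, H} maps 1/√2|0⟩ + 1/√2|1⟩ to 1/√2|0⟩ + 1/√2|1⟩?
X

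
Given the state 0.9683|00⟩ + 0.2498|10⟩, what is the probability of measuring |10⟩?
0.0624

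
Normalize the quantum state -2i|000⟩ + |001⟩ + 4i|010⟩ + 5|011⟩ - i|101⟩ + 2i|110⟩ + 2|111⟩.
-0.2697i|000⟩ + 0.1348|001⟩ + 0.5394i|010⟩ + 0.6742|011⟩ - 0.1348i|101⟩ + 0.2697i|110⟩ + 0.2697|111⟩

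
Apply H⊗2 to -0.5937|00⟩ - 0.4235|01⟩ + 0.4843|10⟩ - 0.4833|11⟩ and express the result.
-0.5081|00⟩ + 0.3987|01⟩ - 0.5091|10⟩ - 0.5689|11⟩

H⊗2 gives amp(|y⟩) = (1/2) Σ_x (−1)^(x·y) amp(|x⟩), where x·y is the number of positions in which both x and y have a 1.
|00⟩: (-0.5937 - 0.4235 + 0.4843 - 0.4833)/2 = -0.5081
|01⟩: (-0.5937 + 0.4235 + 0.4843 + 0.4833)/2 = 0.3987
|10⟩: (-0.5937 - 0.4235 - 0.4843 + 0.4833)/2 = -0.5091
|11⟩: (-0.5937 + 0.4235 - 0.4843 - 0.4833)/2 = -0.5689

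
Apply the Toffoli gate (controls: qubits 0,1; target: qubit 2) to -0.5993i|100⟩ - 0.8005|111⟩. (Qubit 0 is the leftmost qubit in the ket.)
-0.5993i|100⟩ - 0.8005|110⟩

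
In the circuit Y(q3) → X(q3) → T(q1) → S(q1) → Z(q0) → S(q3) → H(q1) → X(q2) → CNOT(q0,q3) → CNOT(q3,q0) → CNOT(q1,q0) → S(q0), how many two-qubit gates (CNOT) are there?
3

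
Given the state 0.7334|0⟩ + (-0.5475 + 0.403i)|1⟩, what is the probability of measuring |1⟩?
0.4622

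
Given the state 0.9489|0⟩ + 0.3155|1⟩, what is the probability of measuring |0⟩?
0.9004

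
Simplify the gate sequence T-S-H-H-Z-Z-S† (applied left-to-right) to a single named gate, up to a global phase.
T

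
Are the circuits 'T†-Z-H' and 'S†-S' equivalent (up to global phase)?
No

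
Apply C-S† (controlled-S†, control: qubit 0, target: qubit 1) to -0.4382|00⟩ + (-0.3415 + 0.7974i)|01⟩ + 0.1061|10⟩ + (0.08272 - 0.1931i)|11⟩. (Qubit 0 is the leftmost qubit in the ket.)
-0.4382|00⟩ + (-0.3415 + 0.7974i)|01⟩ + 0.1061|10⟩ + (-0.1931 - 0.08272i)|11⟩

C-S† leaves the control-|0⟩ kets |00⟩, |01⟩ unchanged and applies S† to qubit 1 on the control-|1⟩ pair (|10⟩, |11⟩).
S† = [[1, 0], [0, -i]].
With a = amp(|10⟩) = 0.1061 and b = amp(|11⟩) = (0.08272 - 0.1931i):
new amp(|10⟩) = (1)·a = 0.1061
new amp(|11⟩) = (-i)·b = (-0.1931 - 0.08272i)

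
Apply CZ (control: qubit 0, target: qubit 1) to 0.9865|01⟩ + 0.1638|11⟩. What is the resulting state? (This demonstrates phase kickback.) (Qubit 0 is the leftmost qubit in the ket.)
0.9865|01⟩ - 0.1638|11⟩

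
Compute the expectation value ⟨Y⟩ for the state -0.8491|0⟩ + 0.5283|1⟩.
0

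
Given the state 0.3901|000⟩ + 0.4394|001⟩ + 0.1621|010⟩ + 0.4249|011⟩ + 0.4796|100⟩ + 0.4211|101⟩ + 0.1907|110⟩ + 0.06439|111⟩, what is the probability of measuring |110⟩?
0.03637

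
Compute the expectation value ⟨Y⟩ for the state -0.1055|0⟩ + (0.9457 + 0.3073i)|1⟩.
-0.06484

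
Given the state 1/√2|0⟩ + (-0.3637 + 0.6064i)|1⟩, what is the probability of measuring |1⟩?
0.5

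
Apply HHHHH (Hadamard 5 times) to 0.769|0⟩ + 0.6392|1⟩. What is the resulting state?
0.9957|0⟩ + 0.09178|1⟩

H² = I, so H^5 = H: a single Hadamard. With (a, b) = (0.769, 0.6392), H gives ((a + b)/√2, (a − b)/√2) = (0.9957, 0.09178).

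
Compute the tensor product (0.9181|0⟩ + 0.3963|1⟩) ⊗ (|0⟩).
0.9181|00⟩ + 0.3963|10⟩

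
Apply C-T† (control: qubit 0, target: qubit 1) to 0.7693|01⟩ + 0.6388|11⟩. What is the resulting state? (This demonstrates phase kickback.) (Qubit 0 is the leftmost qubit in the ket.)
0.7693|01⟩ + (0.4517 - 0.4517i)|11⟩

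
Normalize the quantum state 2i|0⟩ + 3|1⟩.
0.5547i|0⟩ + 0.8321|1⟩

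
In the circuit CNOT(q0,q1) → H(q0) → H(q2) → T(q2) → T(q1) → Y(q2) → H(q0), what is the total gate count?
7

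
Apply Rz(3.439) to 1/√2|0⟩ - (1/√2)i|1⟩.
(-0.1048 - 0.6993i)|0⟩ + (0.6993 + 0.1048i)|1⟩

Rz(3.439) = [[e^(−iθ/2), 0], [0, e^(iθ/2)]] with e^(±iθ/2) = cos(θ/2) ± i·sin(θ/2); θ = 3.439, cos(θ/2) ≈ -0.148156, sin(θ/2) ≈ 0.988964.
With a = amp(|0⟩) = 1/√2 and b = amp(|1⟩) = -(1/√2)i:
new amp(|0⟩) = (-0.148156 - 0.988964i)·a = (-0.1048 - 0.6993i)
new amp(|1⟩) = (-0.148156 + 0.988964i)·b = (0.6993 + 0.1048i)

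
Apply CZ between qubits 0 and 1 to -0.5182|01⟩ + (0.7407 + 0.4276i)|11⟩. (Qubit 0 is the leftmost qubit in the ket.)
-0.5182|01⟩ + (-0.7407 - 0.4276i)|11⟩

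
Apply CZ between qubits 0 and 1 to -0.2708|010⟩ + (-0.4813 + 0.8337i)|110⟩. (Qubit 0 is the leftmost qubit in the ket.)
-0.2708|010⟩ + (0.4813 - 0.8337i)|110⟩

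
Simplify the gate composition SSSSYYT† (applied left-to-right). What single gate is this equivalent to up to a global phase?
T†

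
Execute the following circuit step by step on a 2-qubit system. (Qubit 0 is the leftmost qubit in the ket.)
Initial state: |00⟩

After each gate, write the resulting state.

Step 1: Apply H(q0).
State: 1/√2|00⟩ + 1/√2|10⟩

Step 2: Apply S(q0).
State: 1/√2|00⟩ + (1/√2)i|10⟩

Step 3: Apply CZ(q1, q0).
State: 1/√2|00⟩ + (1/√2)i|10⟩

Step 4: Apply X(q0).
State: (1/√2)i|00⟩ + 1/√2|10⟩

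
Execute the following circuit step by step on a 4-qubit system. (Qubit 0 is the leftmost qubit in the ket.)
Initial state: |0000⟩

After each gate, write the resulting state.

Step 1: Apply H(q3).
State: 1/√2|0000⟩ + 1/√2|0001⟩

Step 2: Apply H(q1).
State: 1/2|0000⟩ + 1/2|0001⟩ + 1/2|0100⟩ + 1/2|0101⟩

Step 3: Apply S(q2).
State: 1/2|0000⟩ + 1/2|0001⟩ + 1/2|0100⟩ + 1/2|0101⟩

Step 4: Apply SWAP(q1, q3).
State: 1/2|0000⟩ + 1/2|0001⟩ + 1/2|0100⟩ + 1/2|0101⟩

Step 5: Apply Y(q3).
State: -(1/2)i|0000⟩ + (1/2)i|0001⟩ - (1/2)i|0100⟩ + (1/2)i|0101⟩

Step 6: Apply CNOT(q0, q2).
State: -(1/2)i|0000⟩ + (1/2)i|0001⟩ - (1/2)i|0100⟩ + (1/2)i|0101⟩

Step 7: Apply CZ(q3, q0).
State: -(1/2)i|0000⟩ + (1/2)i|0001⟩ - (1/2)i|0100⟩ + (1/2)i|0101⟩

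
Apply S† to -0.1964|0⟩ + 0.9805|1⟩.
-0.1964|0⟩ - 0.9805i|1⟩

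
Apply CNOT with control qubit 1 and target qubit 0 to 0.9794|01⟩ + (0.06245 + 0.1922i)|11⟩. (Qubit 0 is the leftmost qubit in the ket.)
(0.06245 + 0.1922i)|01⟩ + 0.9794|11⟩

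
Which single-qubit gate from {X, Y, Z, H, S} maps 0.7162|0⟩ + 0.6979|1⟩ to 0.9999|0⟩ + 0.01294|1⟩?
H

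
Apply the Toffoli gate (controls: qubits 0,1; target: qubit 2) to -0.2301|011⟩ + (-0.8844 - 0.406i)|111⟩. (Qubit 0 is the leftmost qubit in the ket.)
-0.2301|011⟩ + (-0.8844 - 0.406i)|110⟩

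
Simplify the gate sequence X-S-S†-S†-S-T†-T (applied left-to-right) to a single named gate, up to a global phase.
X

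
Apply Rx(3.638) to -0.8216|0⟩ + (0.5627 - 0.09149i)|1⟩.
(0.1132 - 0.5455i)|0⟩ + (-0.1382 + 0.8189i)|1⟩

Rx(3.638) = [[cos(θ/2), −i·sin(θ/2)], [−i·sin(θ/2), cos(θ/2)]]; θ = 3.638, cos(θ/2) ≈ -0.245663, sin(θ/2) ≈ 0.969355.
With a = amp(|0⟩) = -0.8216 and b = amp(|1⟩) = (0.5627 - 0.09149i):
new amp(|0⟩) = (-0.245663)·a + (-0.969355i)·b = (0.1132 - 0.5455i)
new amp(|1⟩) = (-0.969355i)·a + (-0.245663)·b = (-0.1382 + 0.8189i)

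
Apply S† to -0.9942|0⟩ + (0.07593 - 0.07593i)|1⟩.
-0.9942|0⟩ + (-0.07593 - 0.07593i)|1⟩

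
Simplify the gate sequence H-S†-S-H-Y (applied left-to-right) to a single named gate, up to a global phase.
Y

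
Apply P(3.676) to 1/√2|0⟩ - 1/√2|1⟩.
1/√2|0⟩ + (0.6085 + 0.3602i)|1⟩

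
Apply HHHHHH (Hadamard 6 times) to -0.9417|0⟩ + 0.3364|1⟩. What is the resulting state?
-0.9417|0⟩ + 0.3364|1⟩

H² = I, so an even number of Hadamards cancels: H^6 = I and the state is unchanged.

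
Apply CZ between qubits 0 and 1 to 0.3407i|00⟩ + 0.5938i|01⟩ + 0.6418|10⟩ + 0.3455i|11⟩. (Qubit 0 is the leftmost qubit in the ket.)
0.3407i|00⟩ + 0.5938i|01⟩ + 0.6418|10⟩ - 0.3455i|11⟩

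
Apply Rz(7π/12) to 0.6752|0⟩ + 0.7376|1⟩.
(0.411 - 0.5357i)|0⟩ + (0.449 + 0.5852i)|1⟩

Rz(7π/12) = [[e^(−iθ/2), 0], [0, e^(iθ/2)]] with e^(±iθ/2) = cos(θ/2) ± i·sin(θ/2); θ = 7π/12, cos(θ/2) ≈ 0.608761, sin(θ/2) ≈ 0.793353.
With a = amp(|0⟩) = 0.6752 and b = amp(|1⟩) = 0.7376:
new amp(|0⟩) = (0.608761 - 0.793353i)·a = (0.411 - 0.5357i)
new amp(|1⟩) = (0.608761 + 0.793353i)·b = (0.449 + 0.5852i)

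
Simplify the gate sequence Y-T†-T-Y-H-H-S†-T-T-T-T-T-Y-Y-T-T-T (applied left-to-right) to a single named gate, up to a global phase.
S†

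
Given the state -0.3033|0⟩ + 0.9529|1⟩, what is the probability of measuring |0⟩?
0.09199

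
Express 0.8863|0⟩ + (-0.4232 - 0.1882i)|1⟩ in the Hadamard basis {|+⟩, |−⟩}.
(0.3275 - 0.1331i)|+⟩ + (0.926 + 0.1331i)|−⟩

With |ψ⟩ = α|0⟩ + β|1⟩, the Hadamard-basis coefficients are ⟨+|ψ⟩ = (α + β)/√2 and ⟨−|ψ⟩ = (α − β)/√2.
Here α = 0.8863, β = (-0.4232 - 0.1882i): (α + β)/√2 = (0.3275 - 0.1331i), (α − β)/√2 = (0.926 + 0.1331i).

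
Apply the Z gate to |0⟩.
|0⟩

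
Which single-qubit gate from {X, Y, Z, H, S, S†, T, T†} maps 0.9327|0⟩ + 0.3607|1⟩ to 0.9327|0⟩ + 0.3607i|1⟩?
S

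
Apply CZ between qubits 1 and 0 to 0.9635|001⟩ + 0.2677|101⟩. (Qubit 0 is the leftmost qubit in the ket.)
0.9635|001⟩ + 0.2677|101⟩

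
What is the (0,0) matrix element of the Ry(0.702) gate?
0.939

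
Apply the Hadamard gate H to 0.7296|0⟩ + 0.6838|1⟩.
0.9994|0⟩ + 0.03239|1⟩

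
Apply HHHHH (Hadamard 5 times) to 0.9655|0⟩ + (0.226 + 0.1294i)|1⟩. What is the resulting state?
(0.8425 + 0.0915i)|0⟩ + (0.5229 - 0.0915i)|1⟩

H² = I, so H^5 = H: a single Hadamard. With (a, b) = (0.9655, (0.226 + 0.1294i)), H gives ((a + b)/√2, (a − b)/√2) = ((0.8425 + 0.0915i), (0.5229 - 0.0915i)).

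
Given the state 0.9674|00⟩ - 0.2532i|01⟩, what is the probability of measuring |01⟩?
0.06411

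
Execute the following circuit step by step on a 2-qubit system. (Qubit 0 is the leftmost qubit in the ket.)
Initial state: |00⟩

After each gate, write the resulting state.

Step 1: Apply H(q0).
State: 1/√2|00⟩ + 1/√2|10⟩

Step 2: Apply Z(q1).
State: 1/√2|00⟩ + 1/√2|10⟩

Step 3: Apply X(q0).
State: 1/√2|00⟩ + 1/√2|10⟩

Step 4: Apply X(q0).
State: 1/√2|00⟩ + 1/√2|10⟩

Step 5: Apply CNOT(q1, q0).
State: 1/√2|00⟩ + 1/√2|10⟩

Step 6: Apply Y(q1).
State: (1/√2)i|01⟩ + (1/√2)i|11⟩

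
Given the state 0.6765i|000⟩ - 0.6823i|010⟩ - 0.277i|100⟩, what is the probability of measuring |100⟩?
0.07673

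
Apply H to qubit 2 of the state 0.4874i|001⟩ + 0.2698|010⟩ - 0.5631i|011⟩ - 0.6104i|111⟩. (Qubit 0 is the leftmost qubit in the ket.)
0.3446i|000⟩ - 0.3446i|001⟩ + (0.1908 - 0.3982i)|010⟩ + (0.1908 + 0.3982i)|011⟩ - 0.4316i|110⟩ + 0.4316i|111⟩

H on qubit 2 mixes each pair of kets that differ only in qubit 2: amplitudes (a, b) of (|…0…⟩, |…1…⟩) become ((a + b)/√2, (a − b)/√2). Kets absent from the input have amplitude 0.
(|000⟩, |001⟩): (a, b) = (0, 0.4874i) → (0.3446i, -0.3446i)
(|010⟩, |011⟩): (a, b) = (0.2698, -0.5631i) → ((0.1908 - 0.3982i), (0.1908 + 0.3982i))
(|110⟩, |111⟩): (a, b) = (0, -0.6104i) → (-0.4316i, 0.4316i)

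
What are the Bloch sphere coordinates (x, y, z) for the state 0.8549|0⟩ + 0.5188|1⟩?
(0.887, 0, 0.4617)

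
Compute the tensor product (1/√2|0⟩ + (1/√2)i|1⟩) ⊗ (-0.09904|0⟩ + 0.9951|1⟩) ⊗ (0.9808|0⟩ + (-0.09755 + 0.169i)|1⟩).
-0.06869|000⟩ + (0.006832 - 0.01184i)|001⟩ + 0.6901|010⟩ + (-0.06864 + 0.1189i)|011⟩ - 0.06869i|100⟩ + (0.01184 + 0.006832i)|101⟩ + 0.6901i|110⟩ + (-0.1189 - 0.06864i)|111⟩

amp(|b₁b₂…⟩) = product of the factor amplitudes for bits b₁, b₂, …; only kets whose every factor amplitude is nonzero survive.
|000⟩: (1/√2)(-0.09904)(0.9808) = -0.06869
|001⟩: (1/√2)(-0.09904)(-0.09755 + 0.169i) = (0.006832 - 0.01184i)
|010⟩: (1/√2)(0.9951)(0.9808) = 0.6901
|011⟩: (1/√2)(0.9951)(-0.09755 + 0.169i) = (-0.06864 + 0.1189i)
|100⟩: ((1/√2)i)(-0.09904)(0.9808) = -0.06869i
|101⟩: ((1/√2)i)(-0.09904)(-0.09755 + 0.169i) = (0.01184 + 0.006832i)
|110⟩: ((1/√2)i)(0.9951)(0.9808) = 0.6901i
|111⟩: ((1/√2)i)(0.9951)(-0.09755 + 0.169i) = (-0.1189 - 0.06864i)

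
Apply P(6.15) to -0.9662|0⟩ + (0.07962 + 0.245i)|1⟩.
-0.9662|0⟩ + (0.1114 + 0.2323i)|1⟩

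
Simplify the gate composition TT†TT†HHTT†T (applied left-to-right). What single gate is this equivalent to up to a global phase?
T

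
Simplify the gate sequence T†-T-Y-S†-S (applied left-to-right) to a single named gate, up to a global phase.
Y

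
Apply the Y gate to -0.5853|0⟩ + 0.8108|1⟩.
-0.8108i|0⟩ - 0.5853i|1⟩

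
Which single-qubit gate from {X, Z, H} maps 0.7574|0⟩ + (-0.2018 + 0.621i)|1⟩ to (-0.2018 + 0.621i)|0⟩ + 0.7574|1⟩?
X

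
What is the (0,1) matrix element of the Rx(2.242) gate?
-0.9005i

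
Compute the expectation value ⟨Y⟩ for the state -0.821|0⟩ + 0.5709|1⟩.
0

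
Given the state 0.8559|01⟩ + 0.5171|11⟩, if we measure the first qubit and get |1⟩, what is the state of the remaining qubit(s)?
|1⟩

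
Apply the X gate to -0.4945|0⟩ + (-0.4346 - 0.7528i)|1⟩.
(-0.4346 - 0.7528i)|0⟩ - 0.4945|1⟩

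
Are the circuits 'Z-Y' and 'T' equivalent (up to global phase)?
No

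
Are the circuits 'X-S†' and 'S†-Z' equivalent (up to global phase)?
No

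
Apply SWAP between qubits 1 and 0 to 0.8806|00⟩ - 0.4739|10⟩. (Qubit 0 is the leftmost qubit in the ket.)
0.8806|00⟩ - 0.4739|01⟩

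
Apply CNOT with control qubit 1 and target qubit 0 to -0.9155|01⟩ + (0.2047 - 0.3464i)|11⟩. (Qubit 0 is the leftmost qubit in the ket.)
(0.2047 - 0.3464i)|01⟩ - 0.9155|11⟩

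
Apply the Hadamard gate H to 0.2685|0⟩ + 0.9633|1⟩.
0.871|0⟩ - 0.4913|1⟩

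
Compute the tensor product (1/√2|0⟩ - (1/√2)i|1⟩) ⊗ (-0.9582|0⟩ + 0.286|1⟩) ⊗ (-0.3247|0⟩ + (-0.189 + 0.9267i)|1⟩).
0.22|000⟩ + (0.1281 - 0.6279i)|001⟩ - 0.06566|010⟩ + (-0.03822 + 0.1874i)|011⟩ - 0.22i|100⟩ + (-0.6279 - 0.1281i)|101⟩ + 0.06566i|110⟩ + (0.1874 + 0.03822i)|111⟩

amp(|b₁b₂…⟩) = product of the factor amplitudes for bits b₁, b₂, …; only kets whose every factor amplitude is nonzero survive.
|000⟩: (1/√2)(-0.9582)(-0.3247) = 0.22
|001⟩: (1/√2)(-0.9582)(-0.189 + 0.9267i) = (0.1281 - 0.6279i)
|010⟩: (1/√2)(0.286)(-0.3247) = -0.06566
|011⟩: (1/√2)(0.286)(-0.189 + 0.9267i) = (-0.03822 + 0.1874i)
|100⟩: (-(1/√2)i)(-0.9582)(-0.3247) = -0.22i
|101⟩: (-(1/√2)i)(-0.9582)(-0.189 + 0.9267i) = (-0.6279 - 0.1281i)
|110⟩: (-(1/√2)i)(0.286)(-0.3247) = 0.06566i
|111⟩: (-(1/√2)i)(0.286)(-0.189 + 0.9267i) = (0.1874 + 0.03822i)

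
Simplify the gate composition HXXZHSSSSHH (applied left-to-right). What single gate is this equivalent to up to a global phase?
X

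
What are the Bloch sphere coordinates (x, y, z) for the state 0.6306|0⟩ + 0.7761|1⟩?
(0.9788, 0, -0.2047)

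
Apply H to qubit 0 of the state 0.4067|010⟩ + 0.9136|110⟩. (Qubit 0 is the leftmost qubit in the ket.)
0.9336|010⟩ - 0.3584|110⟩

H on qubit 0 mixes each pair of kets that differ only in qubit 0: amplitudes (a, b) of (|…0…⟩, |…1…⟩) become ((a + b)/√2, (a − b)/√2). Kets absent from the input have amplitude 0.
(|010⟩, |110⟩): (a, b) = (0.4067, 0.9136) → (0.9336, -0.3584)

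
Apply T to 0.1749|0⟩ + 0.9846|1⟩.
0.1749|0⟩ + (0.6962 + 0.6962i)|1⟩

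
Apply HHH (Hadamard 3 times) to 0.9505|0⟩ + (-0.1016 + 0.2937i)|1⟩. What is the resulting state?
(0.6003 + 0.2077i)|0⟩ + (0.7439 - 0.2077i)|1⟩

H² = I, so H^3 = H: a single Hadamard. With (a, b) = (0.9505, (-0.1016 + 0.2937i)), H gives ((a + b)/√2, (a − b)/√2) = ((0.6003 + 0.2077i), (0.7439 - 0.2077i)).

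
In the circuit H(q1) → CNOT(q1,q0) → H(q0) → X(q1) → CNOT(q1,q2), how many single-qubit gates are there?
3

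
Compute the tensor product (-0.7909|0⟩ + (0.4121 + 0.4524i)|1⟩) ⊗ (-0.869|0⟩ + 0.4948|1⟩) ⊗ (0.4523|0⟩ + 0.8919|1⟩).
0.3109|000⟩ + 0.613|001⟩ - 0.177|010⟩ - 0.349|011⟩ + (-0.162 - 0.1778i)|100⟩ + (-0.3194 - 0.3506i)|101⟩ + (0.09223 + 0.1012i)|110⟩ + (0.1819 + 0.1996i)|111⟩

amp(|b₁b₂…⟩) = product of the factor amplitudes for bits b₁, b₂, …; only kets whose every factor amplitude is nonzero survive.
|000⟩: (-0.7909)(-0.869)(0.4523) = 0.3109
|001⟩: (-0.7909)(-0.869)(0.8919) = 0.613
|010⟩: (-0.7909)(0.4948)(0.4523) = -0.177
|011⟩: (-0.7909)(0.4948)(0.8919) = -0.349
|100⟩: (0.4121 + 0.4524i)(-0.869)(0.4523) = (-0.162 - 0.1778i)
|101⟩: (0.4121 + 0.4524i)(-0.869)(0.8919) = (-0.3194 - 0.3506i)
|110⟩: (0.4121 + 0.4524i)(0.4948)(0.4523) = (0.09223 + 0.1012i)
|111⟩: (0.4121 + 0.4524i)(0.4948)(0.8919) = (0.1819 + 0.1996i)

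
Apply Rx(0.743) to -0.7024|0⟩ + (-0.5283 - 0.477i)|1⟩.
(-0.8276 + 0.1918i)|0⟩ + (-0.4923 - 0.1895i)|1⟩

Rx(0.743) = [[cos(θ/2), −i·sin(θ/2)], [−i·sin(θ/2), cos(θ/2)]]; θ = 0.743, cos(θ/2) ≈ 0.931784, sin(θ/2) ≈ 0.363014.
With a = amp(|0⟩) = -0.7024 and b = amp(|1⟩) = (-0.5283 - 0.477i):
new amp(|0⟩) = (0.931784)·a + (-0.363014i)·b = (-0.8276 + 0.1918i)
new amp(|1⟩) = (-0.363014i)·a + (0.931784)·b = (-0.4923 - 0.1895i)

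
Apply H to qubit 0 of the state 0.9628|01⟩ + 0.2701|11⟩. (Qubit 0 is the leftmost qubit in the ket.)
0.8718|01⟩ + 0.4898|11⟩

H on qubit 0 mixes each pair of kets that differ only in qubit 0: amplitudes (a, b) of (|…0…⟩, |…1…⟩) become ((a + b)/√2, (a − b)/√2). Kets absent from the input have amplitude 0.
(|01⟩, |11⟩): (a, b) = (0.9628, 0.2701) → (0.8718, 0.4898)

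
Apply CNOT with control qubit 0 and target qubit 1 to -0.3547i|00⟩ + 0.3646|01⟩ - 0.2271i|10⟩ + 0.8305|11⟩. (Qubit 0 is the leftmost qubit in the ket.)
-0.3547i|00⟩ + 0.3646|01⟩ + 0.8305|10⟩ - 0.2271i|11⟩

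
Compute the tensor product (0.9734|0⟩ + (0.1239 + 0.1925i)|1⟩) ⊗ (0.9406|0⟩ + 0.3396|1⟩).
0.9156|00⟩ + 0.3306|01⟩ + (0.1165 + 0.1811i)|10⟩ + (0.04208 + 0.06537i)|11⟩

amp(|b₁b₂…⟩) = product of the factor amplitudes for bits b₁, b₂, …; only kets whose every factor amplitude is nonzero survive.
|00⟩: (0.9734)(0.9406) = 0.9156
|01⟩: (0.9734)(0.3396) = 0.3306
|10⟩: (0.1239 + 0.1925i)(0.9406) = (0.1165 + 0.1811i)
|11⟩: (0.1239 + 0.1925i)(0.3396) = (0.04208 + 0.06537i)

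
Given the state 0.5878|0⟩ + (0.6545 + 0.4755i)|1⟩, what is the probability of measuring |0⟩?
0.3455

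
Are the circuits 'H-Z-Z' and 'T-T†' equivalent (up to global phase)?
No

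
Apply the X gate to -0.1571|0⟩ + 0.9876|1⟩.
0.9876|0⟩ - 0.1571|1⟩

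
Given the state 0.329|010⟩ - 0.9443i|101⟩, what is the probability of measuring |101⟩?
0.8917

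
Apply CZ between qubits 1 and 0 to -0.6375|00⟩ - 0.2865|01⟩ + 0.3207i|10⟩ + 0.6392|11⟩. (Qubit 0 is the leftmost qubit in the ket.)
-0.6375|00⟩ - 0.2865|01⟩ + 0.3207i|10⟩ - 0.6392|11⟩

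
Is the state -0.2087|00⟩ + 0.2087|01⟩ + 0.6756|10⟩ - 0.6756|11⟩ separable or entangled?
Separable

Writing the state as a|00⟩ + b|01⟩ + c|10⟩ + d|11⟩, it is a product state iff ad − bc = 0.
Here (a, b, c, d) = (-0.2087, 0.2087, 0.6756, -0.6756): ad − bc = (-0.2087)(-0.6756) − (0.2087)(0.6756) = 0, so the state is separable.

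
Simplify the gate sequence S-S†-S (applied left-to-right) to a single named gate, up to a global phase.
S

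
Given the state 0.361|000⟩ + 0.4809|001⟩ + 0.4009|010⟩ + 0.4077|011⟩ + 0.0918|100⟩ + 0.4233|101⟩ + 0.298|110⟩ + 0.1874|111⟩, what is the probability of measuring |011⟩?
0.1662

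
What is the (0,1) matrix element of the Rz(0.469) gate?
0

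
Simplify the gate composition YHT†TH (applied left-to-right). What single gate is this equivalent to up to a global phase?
Y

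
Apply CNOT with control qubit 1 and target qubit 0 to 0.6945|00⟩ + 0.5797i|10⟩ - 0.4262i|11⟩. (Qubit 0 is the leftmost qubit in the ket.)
0.6945|00⟩ - 0.4262i|01⟩ + 0.5797i|10⟩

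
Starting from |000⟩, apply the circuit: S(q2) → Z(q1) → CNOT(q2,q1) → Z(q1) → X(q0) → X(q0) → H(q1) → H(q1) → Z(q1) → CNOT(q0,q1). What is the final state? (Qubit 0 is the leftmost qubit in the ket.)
|000⟩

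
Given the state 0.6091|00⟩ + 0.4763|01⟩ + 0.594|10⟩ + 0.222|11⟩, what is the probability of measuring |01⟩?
0.2269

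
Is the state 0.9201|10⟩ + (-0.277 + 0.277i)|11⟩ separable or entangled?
Separable

Writing the state as a|00⟩ + b|01⟩ + c|10⟩ + d|11⟩, it is a product state iff ad − bc = 0.
Here (a, b, c, d) = (0, 0, 0.9201, (-0.277 + 0.277i)): ad − bc = (0)(-0.277 + 0.277i) − (0)(0.9201) = 0, so the state is separable.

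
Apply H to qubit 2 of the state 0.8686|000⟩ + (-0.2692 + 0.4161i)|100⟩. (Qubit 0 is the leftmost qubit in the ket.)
0.6142|000⟩ + 0.6142|001⟩ + (-0.1904 + 0.2942i)|100⟩ + (-0.1904 + 0.2942i)|101⟩

H on qubit 2 mixes each pair of kets that differ only in qubit 2: amplitudes (a, b) of (|…0…⟩, |…1…⟩) become ((a + b)/√2, (a − b)/√2). Kets absent from the input have amplitude 0.
(|000⟩, |001⟩): (a, b) = (0.8686, 0) → (0.6142, 0.6142)
(|100⟩, |101⟩): (a, b) = ((-0.2692 + 0.4161i), 0) → ((-0.1904 + 0.2942i), (-0.1904 + 0.2942i))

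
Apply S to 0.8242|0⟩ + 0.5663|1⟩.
0.8242|0⟩ + 0.5663i|1⟩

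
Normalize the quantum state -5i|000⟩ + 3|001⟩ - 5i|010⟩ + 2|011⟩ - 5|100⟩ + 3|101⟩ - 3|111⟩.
-0.4856i|000⟩ + 0.2914|001⟩ - 0.4856i|010⟩ + 0.1943|011⟩ - 0.4856|100⟩ + 0.2914|101⟩ - 0.2914|111⟩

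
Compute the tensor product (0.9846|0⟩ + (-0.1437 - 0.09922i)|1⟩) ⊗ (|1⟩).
0.9846|01⟩ + (-0.1437 - 0.09922i)|11⟩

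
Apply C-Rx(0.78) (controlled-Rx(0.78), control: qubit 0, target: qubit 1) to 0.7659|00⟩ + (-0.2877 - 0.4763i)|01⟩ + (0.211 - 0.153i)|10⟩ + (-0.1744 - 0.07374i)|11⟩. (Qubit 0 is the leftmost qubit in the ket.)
0.7659|00⟩ + (-0.2877 - 0.4763i)|01⟩ + (0.1671 - 0.07521i)|10⟩ + (-0.2195 - 0.1484i)|11⟩

C-Rx(0.78) leaves the control-|0⟩ kets |00⟩, |01⟩ unchanged and applies Rx(0.78) to qubit 1 on the control-|1⟩ pair (|10⟩, |11⟩).
Rx(0.78) = [[cos(θ/2), −i·sin(θ/2)], [−i·sin(θ/2), cos(θ/2)]]; θ = 0.78, cos(θ/2) ≈ 0.924909, sin(θ/2) ≈ 0.380188.
With a = amp(|10⟩) = (0.211 - 0.153i) and b = amp(|11⟩) = (-0.1744 - 0.07374i):
new amp(|10⟩) = (0.924909)·a + (-0.380188i)·b = (0.1671 - 0.07521i)
new amp(|11⟩) = (-0.380188i)·a + (0.924909)·b = (-0.2195 - 0.1484i)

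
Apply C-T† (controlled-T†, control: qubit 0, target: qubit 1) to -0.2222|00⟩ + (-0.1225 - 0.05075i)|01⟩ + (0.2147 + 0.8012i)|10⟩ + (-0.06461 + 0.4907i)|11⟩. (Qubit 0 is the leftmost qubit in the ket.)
-0.2222|00⟩ + (-0.1225 - 0.05075i)|01⟩ + (0.2147 + 0.8012i)|10⟩ + (0.3013 + 0.3927i)|11⟩

C-T† leaves the control-|0⟩ kets |00⟩, |01⟩ unchanged and applies T† to qubit 1 on the control-|1⟩ pair (|10⟩, |11⟩).
T† = [[1, 0], [0, (1/√2 - (1/√2)i)]].
With a = amp(|10⟩) = (0.2147 + 0.8012i) and b = amp(|11⟩) = (-0.06461 + 0.4907i):
new amp(|10⟩) = (1)·a = (0.2147 + 0.8012i)
new amp(|11⟩) = (1/√2 - (1/√2)i)·b = (0.3013 + 0.3927i)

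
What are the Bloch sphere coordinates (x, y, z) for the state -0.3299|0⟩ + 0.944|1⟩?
(-0.6229, 0, -0.7823)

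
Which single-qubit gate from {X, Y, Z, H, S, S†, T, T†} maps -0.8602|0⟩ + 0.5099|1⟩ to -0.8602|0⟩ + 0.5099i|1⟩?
S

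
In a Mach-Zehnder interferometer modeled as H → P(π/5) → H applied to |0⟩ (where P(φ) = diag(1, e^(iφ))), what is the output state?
(0.9045 + 0.2939i)|0⟩ + (0.09549 - 0.2939i)|1⟩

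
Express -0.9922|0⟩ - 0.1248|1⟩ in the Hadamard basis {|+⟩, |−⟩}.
-0.7898|+⟩ - 0.6133|−⟩

With |ψ⟩ = α|0⟩ + β|1⟩, the Hadamard-basis coefficients are ⟨+|ψ⟩ = (α + β)/√2 and ⟨−|ψ⟩ = (α − β)/√2.
Here α = -0.9922, β = -0.1248: (α + β)/√2 = -0.7898, (α − β)/√2 = -0.6133.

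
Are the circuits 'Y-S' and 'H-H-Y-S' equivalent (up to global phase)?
Yes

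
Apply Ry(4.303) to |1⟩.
-0.8361|0⟩ - 0.5486|1⟩

Ry(4.303) = [[cos(θ/2), −sin(θ/2)], [sin(θ/2), cos(θ/2)]]; θ = 4.303, cos(θ/2) ≈ -0.548612, sin(θ/2) ≈ 0.836077.
With a = amp(|0⟩) = 0 and b = amp(|1⟩) = 1:
new amp(|0⟩) = (-0.548612)·a + (-0.836077)·b = -0.8361
new amp(|1⟩) = (0.836077)·a + (-0.548612)·b = -0.5486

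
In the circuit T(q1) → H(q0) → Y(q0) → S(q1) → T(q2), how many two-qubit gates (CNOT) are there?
0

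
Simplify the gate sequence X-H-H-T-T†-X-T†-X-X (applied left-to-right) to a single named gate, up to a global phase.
T†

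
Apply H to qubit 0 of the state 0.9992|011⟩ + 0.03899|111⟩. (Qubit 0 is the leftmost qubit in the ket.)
0.7341|011⟩ + 0.679|111⟩

H on qubit 0 mixes each pair of kets that differ only in qubit 0: amplitudes (a, b) of (|…0…⟩, |…1…⟩) become ((a + b)/√2, (a − b)/√2). Kets absent from the input have amplitude 0.
(|011⟩, |111⟩): (a, b) = (0.9992, 0.03899) → (0.7341, 0.679)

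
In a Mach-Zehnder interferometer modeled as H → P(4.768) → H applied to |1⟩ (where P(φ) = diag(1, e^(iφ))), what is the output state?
(0.4722 + 0.4992i)|0⟩ + (0.5278 - 0.4992i)|1⟩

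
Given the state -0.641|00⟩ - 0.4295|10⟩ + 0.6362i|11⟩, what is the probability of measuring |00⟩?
0.4109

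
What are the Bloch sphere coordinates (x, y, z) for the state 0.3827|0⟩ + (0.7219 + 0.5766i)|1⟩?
(0.5525, 0.4413, -0.7071)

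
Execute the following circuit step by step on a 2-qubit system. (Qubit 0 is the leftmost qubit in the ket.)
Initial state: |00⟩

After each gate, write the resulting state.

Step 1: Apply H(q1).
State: 1/√2|00⟩ + 1/√2|01⟩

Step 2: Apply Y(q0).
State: (1/√2)i|10⟩ + (1/√2)i|11⟩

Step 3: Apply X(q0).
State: (1/√2)i|00⟩ + (1/√2)i|01⟩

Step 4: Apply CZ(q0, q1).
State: (1/√2)i|00⟩ + (1/√2)i|01⟩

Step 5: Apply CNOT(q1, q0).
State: (1/√2)i|00⟩ + (1/√2)i|11⟩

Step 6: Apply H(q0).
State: (1/2)i|00⟩ + (1/2)i|01⟩ + (1/2)i|10⟩ - (1/2)i|11⟩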